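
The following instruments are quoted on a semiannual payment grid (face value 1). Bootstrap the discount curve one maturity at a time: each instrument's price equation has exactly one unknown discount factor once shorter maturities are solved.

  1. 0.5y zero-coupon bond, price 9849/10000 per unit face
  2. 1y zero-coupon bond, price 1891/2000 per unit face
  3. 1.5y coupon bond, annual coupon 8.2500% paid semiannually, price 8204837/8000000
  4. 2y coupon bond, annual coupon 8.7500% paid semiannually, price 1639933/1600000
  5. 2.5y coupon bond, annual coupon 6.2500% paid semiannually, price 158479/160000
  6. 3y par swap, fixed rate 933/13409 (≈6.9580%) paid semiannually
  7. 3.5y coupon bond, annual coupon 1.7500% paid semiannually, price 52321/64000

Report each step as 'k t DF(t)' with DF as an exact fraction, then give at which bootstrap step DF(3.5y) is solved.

1 1/2 9849/10000
2 1 1891/2000
3 3/2 1817/2000
4 2 863/1000
5 5/2 8483/10000
6 3 4067/5000
7 7/2 7639/10000
DF(3.5y) is solved at step 7

step 1 [0.5y] zero: DF = P = 9849/10000 ≈ 0.984900
step 2 [1y] zero: DF = P = 1891/2000 ≈ 0.945500
step 3 [1.5y] bond c/2=33/800: DF=(8204837/8000000 − 33/800·(0.984900+0.945500))/(1+33/800) = 1817/2000 ≈ 0.908500
step 4 [2y] bond c/2=7/160: DF=(1639933/1600000 − 7/160·(0.984900+0.945500+0.908500))/(1+7/160) = 863/1000 ≈ 0.863000
step 5 [2.5y] bond c/2=1/32: DF=(158479/160000 − 1/32·(0.984900+0.945500+0.908500+0.863000))/(1+1/32) = 8483/10000 ≈ 0.848300
step 6 [3y] swap r/2=933/26818: DF=(1 − 933/26818·(0.984900+0.945500+0.908500+0.863000+0.848300))/(1+933/26818) = 4067/5000 ≈ 0.813400
step 7 [3.5y] bond c/2=7/800: DF=(52321/64000 − 7/800·(0.984900+0.945500+0.908500+0.863000+0.848300+0.813400))/(1+7/800) = 7639/10000 ≈ 0.763900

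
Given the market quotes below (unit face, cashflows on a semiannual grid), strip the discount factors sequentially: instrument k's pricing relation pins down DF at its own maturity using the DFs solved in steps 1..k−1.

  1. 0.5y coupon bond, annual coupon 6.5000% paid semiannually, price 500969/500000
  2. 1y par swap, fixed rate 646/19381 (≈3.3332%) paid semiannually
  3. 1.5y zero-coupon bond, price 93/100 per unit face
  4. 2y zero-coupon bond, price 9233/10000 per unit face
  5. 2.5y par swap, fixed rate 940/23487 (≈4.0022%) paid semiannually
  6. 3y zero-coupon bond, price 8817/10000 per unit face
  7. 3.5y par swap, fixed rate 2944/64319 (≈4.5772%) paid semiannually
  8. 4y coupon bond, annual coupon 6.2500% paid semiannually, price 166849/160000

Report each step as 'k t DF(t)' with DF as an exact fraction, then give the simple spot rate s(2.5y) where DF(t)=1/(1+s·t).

step 1 [0.5y] bond c/2=13/400: DF=(500969/500000 − 13/400·(0))/(1+13/400) = 1213/1250 ≈ 0.970400
step 2 [1y] swap r/2=323/19381: DF=(1 − 323/19381·(0.970400))/(1+323/19381) = 9677/10000 ≈ 0.967700
step 3 [1.5y] zero: DF = P = 93/100 ≈ 0.930000
step 4 [2y] zero: DF = P = 9233/10000 ≈ 0.923300
step 5 [2.5y] swap r/2=470/23487: DF=(1 − 470/23487·(0.970400+0.967700+0.930000+0.923300))/(1+470/23487) = 453/500 ≈ 0.906000
step 6 [3y] zero: DF = P = 8817/10000 ≈ 0.881700
step 7 [3.5y] swap r/2=1472/64319: DF=(1 − 1472/64319·(0.970400+0.967700+0.930000+0.923300+0.906000+0.881700))/(1+1472/64319) = 533/625 ≈ 0.852800
step 8 [4y] bond c/2=1/32: DF=(166849/160000 − 1/32·(0.970400+0.967700+0.930000+0.923300+0.906000+0.881700+0.852800))/(1+1/32) = 8163/10000 ≈ 0.816300

1 1/2 1213/1250
2 1 9677/10000
3 3/2 93/100
4 2 9233/10000
5 5/2 453/500
6 3 8817/10000
7 7/2 533/625
8 4 8163/10000
s(2.5y) = (1/(453/500) − 1)/(5/2) = 94/2265 ≈ 4.1501%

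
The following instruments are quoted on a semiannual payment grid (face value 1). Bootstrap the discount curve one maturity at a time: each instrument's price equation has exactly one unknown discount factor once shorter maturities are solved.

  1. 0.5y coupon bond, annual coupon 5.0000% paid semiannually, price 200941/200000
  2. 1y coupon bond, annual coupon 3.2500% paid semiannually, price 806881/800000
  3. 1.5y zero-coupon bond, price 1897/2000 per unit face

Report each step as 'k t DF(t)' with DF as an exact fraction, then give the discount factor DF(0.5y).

step 1 [0.5y] bond c/2=1/40: DF=(200941/200000 − 1/40·(0))/(1+1/40) = 4901/5000 ≈ 0.980200
step 2 [1y] bond c/2=13/800: DF=(806881/800000 − 13/800·(0.980200))/(1+13/800) = 1221/1250 ≈ 0.976800
step 3 [1.5y] zero: DF = P = 1897/2000 ≈ 0.948500

1 1/2 4901/5000
2 1 1221/1250
3 3/2 1897/2000
DF(0.5y) = 4901/5000 ≈ 0.980200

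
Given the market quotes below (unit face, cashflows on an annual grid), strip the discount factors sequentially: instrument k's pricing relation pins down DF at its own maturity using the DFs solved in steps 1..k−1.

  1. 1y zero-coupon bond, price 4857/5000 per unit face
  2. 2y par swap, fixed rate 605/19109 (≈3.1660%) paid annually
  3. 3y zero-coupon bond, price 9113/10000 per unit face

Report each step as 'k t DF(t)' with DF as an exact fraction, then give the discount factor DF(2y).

1 1 4857/5000
2 2 1879/2000
3 3 9113/10000
DF(2y) = 1879/2000 ≈ 0.939500

step 1 [1y] zero: DF = P = 4857/5000 ≈ 0.971400
step 2 [2y] swap r/1=605/19109: DF=(1 − 605/19109·(0.971400))/(1+605/19109) = 1879/2000 ≈ 0.939500
step 3 [3y] zero: DF = P = 9113/10000 ≈ 0.911300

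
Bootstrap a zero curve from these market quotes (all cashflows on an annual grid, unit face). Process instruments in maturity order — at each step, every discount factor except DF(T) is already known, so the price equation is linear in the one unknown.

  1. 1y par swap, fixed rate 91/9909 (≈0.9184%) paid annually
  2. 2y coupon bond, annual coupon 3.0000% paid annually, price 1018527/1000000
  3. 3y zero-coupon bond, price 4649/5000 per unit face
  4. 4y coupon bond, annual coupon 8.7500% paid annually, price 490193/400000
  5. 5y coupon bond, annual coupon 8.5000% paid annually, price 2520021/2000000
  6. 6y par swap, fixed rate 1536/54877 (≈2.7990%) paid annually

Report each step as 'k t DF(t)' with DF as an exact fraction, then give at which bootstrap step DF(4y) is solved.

1 1 9909/10000
2 2 24/25
3 3 4649/5000
4 4 8951/10000
5 5 1731/2000
6 6 529/625
DF(4y) is solved at step 4

step 1 [1y] swap r/1=91/9909: DF=(1 − 91/9909·(0))/(1+91/9909) = 9909/10000 ≈ 0.990900
step 2 [2y] bond c/1=3/100: DF=(1018527/1000000 − 3/100·(0.990900))/(1+3/100) = 24/25 ≈ 0.960000
step 3 [3y] zero: DF = P = 4649/5000 ≈ 0.929800
step 4 [4y] bond c/1=7/80: DF=(490193/400000 − 7/80·(0.990900+0.960000+0.929800))/(1+7/80) = 8951/10000 ≈ 0.895100
step 5 [5y] bond c/1=17/200: DF=(2520021/2000000 − 17/200·(0.990900+0.960000+0.929800+0.895100))/(1+17/200) = 1731/2000 ≈ 0.865500
step 6 [6y] swap r/1=1536/54877: DF=(1 − 1536/54877·(0.990900+0.960000+0.929800+0.895100+0.865500))/(1+1536/54877) = 529/625 ≈ 0.846400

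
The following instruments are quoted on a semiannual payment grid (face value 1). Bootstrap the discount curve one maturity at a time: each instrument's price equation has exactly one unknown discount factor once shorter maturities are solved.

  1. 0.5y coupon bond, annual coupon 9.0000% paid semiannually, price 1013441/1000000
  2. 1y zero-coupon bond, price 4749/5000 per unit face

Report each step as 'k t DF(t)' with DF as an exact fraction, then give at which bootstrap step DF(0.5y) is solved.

step 1 [0.5y] bond c/2=9/200: DF=(1013441/1000000 − 9/200·(0))/(1+9/200) = 4849/5000 ≈ 0.969800
step 2 [1y] zero: DF = P = 4749/5000 ≈ 0.949800

1 1/2 4849/5000
2 1 4749/5000
DF(0.5y) is solved at step 1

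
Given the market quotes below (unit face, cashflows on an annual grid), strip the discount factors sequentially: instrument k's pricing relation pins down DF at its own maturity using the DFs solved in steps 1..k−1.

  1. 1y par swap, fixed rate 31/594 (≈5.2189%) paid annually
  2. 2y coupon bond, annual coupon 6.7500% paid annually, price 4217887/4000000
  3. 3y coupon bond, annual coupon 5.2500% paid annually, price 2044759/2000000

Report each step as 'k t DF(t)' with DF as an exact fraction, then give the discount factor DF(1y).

1 1 594/625
2 2 9277/10000
3 3 8777/10000
DF(1y) = 594/625 ≈ 0.950400

step 1 [1y] swap r/1=31/594: DF=(1 − 31/594·(0))/(1+31/594) = 594/625 ≈ 0.950400
step 2 [2y] bond c/1=27/400: DF=(4217887/4000000 − 27/400·(0.950400))/(1+27/400) = 9277/10000 ≈ 0.927700
step 3 [3y] bond c/1=21/400: DF=(2044759/2000000 − 21/400·(0.950400+0.927700))/(1+21/400) = 8777/10000 ≈ 0.877700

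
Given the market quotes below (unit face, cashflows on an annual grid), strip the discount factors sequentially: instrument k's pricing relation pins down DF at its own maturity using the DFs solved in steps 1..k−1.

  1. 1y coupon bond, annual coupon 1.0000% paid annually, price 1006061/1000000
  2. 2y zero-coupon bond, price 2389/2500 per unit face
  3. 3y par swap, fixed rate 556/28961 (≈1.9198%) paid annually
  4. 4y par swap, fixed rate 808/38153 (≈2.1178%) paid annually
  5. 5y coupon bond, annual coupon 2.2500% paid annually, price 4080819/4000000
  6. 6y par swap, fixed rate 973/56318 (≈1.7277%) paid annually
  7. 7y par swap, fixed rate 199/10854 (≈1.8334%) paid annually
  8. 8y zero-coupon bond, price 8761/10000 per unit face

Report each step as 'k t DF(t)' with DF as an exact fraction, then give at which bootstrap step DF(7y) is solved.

step 1 [1y] bond c/1=1/100: DF=(1006061/1000000 − 1/100·(0))/(1+1/100) = 9961/10000 ≈ 0.996100
step 2 [2y] zero: DF = P = 2389/2500 ≈ 0.955600
step 3 [3y] swap r/1=556/28961: DF=(1 − 556/28961·(0.996100+0.955600))/(1+556/28961) = 2361/2500 ≈ 0.944400
step 4 [4y] swap r/1=808/38153: DF=(1 − 808/38153·(0.996100+0.955600+0.944400))/(1+808/38153) = 1149/1250 ≈ 0.919200
step 5 [5y] bond c/1=9/400: DF=(4080819/4000000 − 9/400·(0.996100+0.955600+0.944400+0.919200))/(1+9/400) = 4569/5000 ≈ 0.913800
step 6 [6y] swap r/1=973/56318: DF=(1 − 973/56318·(0.996100+0.955600+0.944400+0.919200+0.913800))/(1+973/56318) = 9027/10000 ≈ 0.902700
step 7 [7y] swap r/1=199/10854: DF=(1 − 199/10854·(0.996100+0.955600+0.944400+0.919200+0.913800+0.902700))/(1+199/10854) = 4403/5000 ≈ 0.880600
step 8 [8y] zero: DF = P = 8761/10000 ≈ 0.876100

1 1 9961/10000
2 2 2389/2500
3 3 2361/2500
4 4 1149/1250
5 5 4569/5000
6 6 9027/10000
7 7 4403/5000
8 8 8761/10000
DF(7y) is solved at step 7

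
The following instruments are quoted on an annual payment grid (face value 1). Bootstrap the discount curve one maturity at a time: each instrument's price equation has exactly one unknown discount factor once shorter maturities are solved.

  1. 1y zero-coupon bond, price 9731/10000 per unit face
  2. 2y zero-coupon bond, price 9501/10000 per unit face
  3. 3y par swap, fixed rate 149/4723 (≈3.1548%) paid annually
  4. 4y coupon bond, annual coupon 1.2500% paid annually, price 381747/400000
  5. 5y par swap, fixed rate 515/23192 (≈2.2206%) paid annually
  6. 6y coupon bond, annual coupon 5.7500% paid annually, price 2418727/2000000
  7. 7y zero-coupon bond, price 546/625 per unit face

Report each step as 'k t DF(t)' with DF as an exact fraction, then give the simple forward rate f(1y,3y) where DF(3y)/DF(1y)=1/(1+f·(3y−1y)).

1 1 9731/10000
2 2 9501/10000
3 3 4553/5000
4 4 2269/2500
5 5 897/1000
6 6 4457/5000
7 7 546/625
f(1y,3y) = ((9731/10000)/(4553/5000) − 1)/(2) = 625/18212 ≈ 3.4318%

step 1 [1y] zero: DF = P = 9731/10000 ≈ 0.973100
step 2 [2y] zero: DF = P = 9501/10000 ≈ 0.950100
step 3 [3y] swap r/1=149/4723: DF=(1 − 149/4723·(0.973100+0.950100))/(1+149/4723) = 4553/5000 ≈ 0.910600
step 4 [4y] bond c/1=1/80: DF=(381747/400000 − 1/80·(0.973100+0.950100+0.910600))/(1+1/80) = 2269/2500 ≈ 0.907600
step 5 [5y] swap r/1=515/23192: DF=(1 − 515/23192·(0.973100+0.950100+0.910600+0.907600))/(1+515/23192) = 897/1000 ≈ 0.897000
step 6 [6y] bond c/1=23/400: DF=(2418727/2000000 − 23/400·(0.973100+0.950100+0.910600+0.907600+0.897000))/(1+23/400) = 4457/5000 ≈ 0.891400
step 7 [7y] zero: DF = P = 546/625 ≈ 0.873600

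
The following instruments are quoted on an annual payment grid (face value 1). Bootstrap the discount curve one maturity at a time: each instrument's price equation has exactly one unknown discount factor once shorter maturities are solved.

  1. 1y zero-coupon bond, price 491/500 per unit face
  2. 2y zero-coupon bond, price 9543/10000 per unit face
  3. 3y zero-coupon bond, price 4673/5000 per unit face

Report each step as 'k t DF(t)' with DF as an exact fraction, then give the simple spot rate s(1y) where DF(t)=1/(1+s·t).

1 1 491/500
2 2 9543/10000
3 3 4673/5000
s(1y) = (1/(491/500) − 1)/(1) = 9/491 ≈ 1.8330%

step 1 [1y] zero: DF = P = 491/500 ≈ 0.982000
step 2 [2y] zero: DF = P = 9543/10000 ≈ 0.954300
step 3 [3y] zero: DF = P = 4673/5000 ≈ 0.934600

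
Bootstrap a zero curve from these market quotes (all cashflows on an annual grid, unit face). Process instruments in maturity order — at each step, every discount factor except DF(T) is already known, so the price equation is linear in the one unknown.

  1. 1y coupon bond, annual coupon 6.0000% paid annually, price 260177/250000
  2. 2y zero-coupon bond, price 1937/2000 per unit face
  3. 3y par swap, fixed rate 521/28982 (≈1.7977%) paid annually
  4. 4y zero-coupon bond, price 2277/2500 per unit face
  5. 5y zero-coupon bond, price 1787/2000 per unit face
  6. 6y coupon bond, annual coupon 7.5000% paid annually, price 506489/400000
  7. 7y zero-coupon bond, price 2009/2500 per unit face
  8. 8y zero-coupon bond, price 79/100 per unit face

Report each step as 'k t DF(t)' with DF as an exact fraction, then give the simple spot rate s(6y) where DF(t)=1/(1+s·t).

1 1 4909/5000
2 2 1937/2000
3 3 9479/10000
4 4 2277/2500
5 5 1787/2000
6 6 4249/5000
7 7 2009/2500
8 8 79/100
s(6y) = (1/(4249/5000) − 1)/(6) = 751/25494 ≈ 2.9458%

step 1 [1y] bond c/1=3/50: DF=(260177/250000 − 3/50·(0))/(1+3/50) = 4909/5000 ≈ 0.981800
step 2 [2y] zero: DF = P = 1937/2000 ≈ 0.968500
step 3 [3y] swap r/1=521/28982: DF=(1 − 521/28982·(0.981800+0.968500))/(1+521/28982) = 9479/10000 ≈ 0.947900
step 4 [4y] zero: DF = P = 2277/2500 ≈ 0.910800
step 5 [5y] zero: DF = P = 1787/2000 ≈ 0.893500
step 6 [6y] bond c/1=3/40: DF=(506489/400000 − 3/40·(0.981800+0.968500+0.947900+0.910800+0.893500))/(1+3/40) = 4249/5000 ≈ 0.849800
step 7 [7y] zero: DF = P = 2009/2500 ≈ 0.803600
step 8 [8y] zero: DF = P = 79/100 ≈ 0.790000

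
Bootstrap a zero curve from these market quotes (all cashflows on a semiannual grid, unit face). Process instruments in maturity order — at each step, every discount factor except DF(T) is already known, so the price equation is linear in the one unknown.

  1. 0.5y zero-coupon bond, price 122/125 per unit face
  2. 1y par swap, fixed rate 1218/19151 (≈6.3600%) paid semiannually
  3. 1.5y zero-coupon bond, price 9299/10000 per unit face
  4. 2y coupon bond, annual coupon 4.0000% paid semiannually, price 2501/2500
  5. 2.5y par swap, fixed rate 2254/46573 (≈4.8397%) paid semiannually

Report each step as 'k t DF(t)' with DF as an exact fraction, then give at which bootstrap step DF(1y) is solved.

step 1 [0.5y] zero: DF = P = 122/125 ≈ 0.976000
step 2 [1y] swap r/2=609/19151: DF=(1 − 609/19151·(0.976000))/(1+609/19151) = 9391/10000 ≈ 0.939100
step 3 [1.5y] zero: DF = P = 9299/10000 ≈ 0.929900
step 4 [2y] bond c/2=1/50: DF=(2501/2500 − 1/50·(0.976000+0.939100+0.929900))/(1+1/50) = 37/40 ≈ 0.925000
step 5 [2.5y] swap r/2=1127/46573: DF=(1 − 1127/46573·(0.976000+0.939100+0.929900+0.925000))/(1+1127/46573) = 8873/10000 ≈ 0.887300

1 1/2 122/125
2 1 9391/10000
3 3/2 9299/10000
4 2 37/40
5 5/2 8873/10000
DF(1y) is solved at step 2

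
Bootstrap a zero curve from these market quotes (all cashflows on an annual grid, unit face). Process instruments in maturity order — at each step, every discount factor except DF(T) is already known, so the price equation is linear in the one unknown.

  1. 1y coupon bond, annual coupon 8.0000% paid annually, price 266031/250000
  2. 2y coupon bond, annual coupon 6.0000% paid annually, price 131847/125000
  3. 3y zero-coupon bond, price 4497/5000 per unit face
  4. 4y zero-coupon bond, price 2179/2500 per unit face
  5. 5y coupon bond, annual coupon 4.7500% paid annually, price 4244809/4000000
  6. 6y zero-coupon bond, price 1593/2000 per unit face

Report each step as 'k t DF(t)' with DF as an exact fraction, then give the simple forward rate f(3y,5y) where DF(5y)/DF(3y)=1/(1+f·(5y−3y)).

1 1 9853/10000
2 2 9393/10000
3 3 4497/5000
4 4 2179/2500
5 5 1691/2000
6 6 1593/2000
f(3y,5y) = ((4497/5000)/(1691/2000) − 1)/(2) = 539/16910 ≈ 3.1875%

step 1 [1y] bond c/1=2/25: DF=(266031/250000 − 2/25·(0))/(1+2/25) = 9853/10000 ≈ 0.985300
step 2 [2y] bond c/1=3/50: DF=(131847/125000 − 3/50·(0.985300))/(1+3/50) = 9393/10000 ≈ 0.939300
step 3 [3y] zero: DF = P = 4497/5000 ≈ 0.899400
step 4 [4y] zero: DF = P = 2179/2500 ≈ 0.871600
step 5 [5y] bond c/1=19/400: DF=(4244809/4000000 − 19/400·(0.985300+0.939300+0.899400+0.871600))/(1+19/400) = 1691/2000 ≈ 0.845500
step 6 [6y] zero: DF = P = 1593/2000 ≈ 0.796500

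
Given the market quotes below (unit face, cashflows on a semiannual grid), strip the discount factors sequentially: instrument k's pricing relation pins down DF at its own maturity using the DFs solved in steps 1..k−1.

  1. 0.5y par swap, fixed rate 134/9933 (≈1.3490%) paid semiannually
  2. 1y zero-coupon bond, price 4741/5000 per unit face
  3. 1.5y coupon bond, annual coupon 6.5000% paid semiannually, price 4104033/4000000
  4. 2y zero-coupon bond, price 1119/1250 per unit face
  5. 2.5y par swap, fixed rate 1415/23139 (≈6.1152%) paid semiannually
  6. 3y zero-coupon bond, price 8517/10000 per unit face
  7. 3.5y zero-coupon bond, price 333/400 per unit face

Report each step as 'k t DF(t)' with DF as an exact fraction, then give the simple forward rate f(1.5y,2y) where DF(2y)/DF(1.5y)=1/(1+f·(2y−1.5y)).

1 1/2 9933/10000
2 1 4741/5000
3 3/2 4663/5000
4 2 1119/1250
5 5/2 1717/2000
6 3 8517/10000
7 7/2 333/400
f(1.5y,2y) = ((4663/5000)/(1119/1250) − 1)/(1/2) = 187/2238 ≈ 8.3557%

step 1 [0.5y] swap r/2=67/9933: DF=(1 − 67/9933·(0))/(1+67/9933) = 9933/10000 ≈ 0.993300
step 2 [1y] zero: DF = P = 4741/5000 ≈ 0.948200
step 3 [1.5y] bond c/2=13/400: DF=(4104033/4000000 − 13/400·(0.993300+0.948200))/(1+13/400) = 4663/5000 ≈ 0.932600
step 4 [2y] zero: DF = P = 1119/1250 ≈ 0.895200
step 5 [2.5y] swap r/2=1415/46278: DF=(1 − 1415/46278·(0.993300+0.948200+0.932600+0.895200))/(1+1415/46278) = 1717/2000 ≈ 0.858500
step 6 [3y] zero: DF = P = 8517/10000 ≈ 0.851700
step 7 [3.5y] zero: DF = P = 333/400 ≈ 0.832500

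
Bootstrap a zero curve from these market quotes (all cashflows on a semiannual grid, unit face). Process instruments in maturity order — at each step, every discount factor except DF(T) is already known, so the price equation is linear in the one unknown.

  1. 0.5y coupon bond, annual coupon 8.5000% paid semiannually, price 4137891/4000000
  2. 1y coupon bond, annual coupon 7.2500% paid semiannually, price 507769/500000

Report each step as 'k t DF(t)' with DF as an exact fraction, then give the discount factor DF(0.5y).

step 1 [0.5y] bond c/2=17/400: DF=(4137891/4000000 − 17/400·(0))/(1+17/400) = 9923/10000 ≈ 0.992300
step 2 [1y] bond c/2=29/800: DF=(507769/500000 − 29/800·(0.992300))/(1+29/800) = 9453/10000 ≈ 0.945300

1 1/2 9923/10000
2 1 9453/10000
DF(0.5y) = 9923/10000 ≈ 0.992300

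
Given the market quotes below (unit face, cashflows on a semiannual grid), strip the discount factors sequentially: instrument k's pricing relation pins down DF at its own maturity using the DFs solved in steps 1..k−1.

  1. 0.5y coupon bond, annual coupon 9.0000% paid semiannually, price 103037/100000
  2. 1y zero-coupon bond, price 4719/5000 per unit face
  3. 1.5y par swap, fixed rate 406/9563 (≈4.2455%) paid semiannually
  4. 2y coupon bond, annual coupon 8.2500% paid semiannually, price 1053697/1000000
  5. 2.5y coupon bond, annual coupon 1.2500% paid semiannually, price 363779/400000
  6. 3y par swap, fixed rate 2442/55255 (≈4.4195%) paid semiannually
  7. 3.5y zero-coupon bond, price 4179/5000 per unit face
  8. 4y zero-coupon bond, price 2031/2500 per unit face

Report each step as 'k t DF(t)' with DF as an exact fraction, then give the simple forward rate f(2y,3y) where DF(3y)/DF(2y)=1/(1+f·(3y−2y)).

1 1/2 493/500
2 1 4719/5000
3 3/2 9391/10000
4 2 8983/10000
5 5/2 2201/2500
6 3 8779/10000
7 7/2 4179/5000
8 4 2031/2500
f(2y,3y) = ((8983/10000)/(8779/10000) − 1)/(1) = 204/8779 ≈ 2.3237%

step 1 [0.5y] bond c/2=9/200: DF=(103037/100000 − 9/200·(0))/(1+9/200) = 493/500 ≈ 0.986000
step 2 [1y] zero: DF = P = 4719/5000 ≈ 0.943800
step 3 [1.5y] swap r/2=203/9563: DF=(1 − 203/9563·(0.986000+0.943800))/(1+203/9563) = 9391/10000 ≈ 0.939100
step 4 [2y] bond c/2=33/800: DF=(1053697/1000000 − 33/800·(0.986000+0.943800+0.939100))/(1+33/800) = 8983/10000 ≈ 0.898300
step 5 [2.5y] bond c/2=1/160: DF=(363779/400000 − 1/160·(0.986000+0.943800+0.939100+0.898300))/(1+1/160) = 2201/2500 ≈ 0.880400
step 6 [3y] swap r/2=1221/55255: DF=(1 − 1221/55255·(0.986000+0.943800+0.939100+0.898300+0.880400))/(1+1221/55255) = 8779/10000 ≈ 0.877900
step 7 [3.5y] zero: DF = P = 4179/5000 ≈ 0.835800
step 8 [4y] zero: DF = P = 2031/2500 ≈ 0.812400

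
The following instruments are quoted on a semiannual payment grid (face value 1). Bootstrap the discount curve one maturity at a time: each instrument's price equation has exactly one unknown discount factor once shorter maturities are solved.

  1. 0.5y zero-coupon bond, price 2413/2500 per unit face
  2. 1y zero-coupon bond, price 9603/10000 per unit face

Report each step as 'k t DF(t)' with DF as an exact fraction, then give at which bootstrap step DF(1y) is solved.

1 1/2 2413/2500
2 1 9603/10000
DF(1y) is solved at step 2

step 1 [0.5y] zero: DF = P = 2413/2500 ≈ 0.965200
step 2 [1y] zero: DF = P = 9603/10000 ≈ 0.960300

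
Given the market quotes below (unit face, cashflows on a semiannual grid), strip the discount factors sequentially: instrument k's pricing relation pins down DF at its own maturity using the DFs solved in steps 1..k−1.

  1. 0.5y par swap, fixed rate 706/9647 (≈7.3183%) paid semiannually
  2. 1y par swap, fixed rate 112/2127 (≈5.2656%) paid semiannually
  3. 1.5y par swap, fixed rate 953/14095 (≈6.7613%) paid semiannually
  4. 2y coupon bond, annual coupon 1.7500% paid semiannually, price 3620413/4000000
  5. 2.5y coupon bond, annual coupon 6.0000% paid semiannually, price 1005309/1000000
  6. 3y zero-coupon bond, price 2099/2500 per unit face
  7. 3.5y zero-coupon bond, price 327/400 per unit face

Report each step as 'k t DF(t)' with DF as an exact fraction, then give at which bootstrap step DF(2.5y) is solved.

1 1/2 9647/10000
2 1 1187/1250
3 3/2 9047/10000
4 2 1091/1250
5 5/2 1737/2000
6 3 2099/2500
7 7/2 327/400
DF(2.5y) is solved at step 5

step 1 [0.5y] swap r/2=353/9647: DF=(1 − 353/9647·(0))/(1+353/9647) = 9647/10000 ≈ 0.964700
step 2 [1y] swap r/2=56/2127: DF=(1 − 56/2127·(0.964700))/(1+56/2127) = 1187/1250 ≈ 0.949600
step 3 [1.5y] swap r/2=953/28190: DF=(1 − 953/28190·(0.964700+0.949600))/(1+953/28190) = 9047/10000 ≈ 0.904700
step 4 [2y] bond c/2=7/800: DF=(3620413/4000000 − 7/800·(0.964700+0.949600+0.904700))/(1+7/800) = 1091/1250 ≈ 0.872800
step 5 [2.5y] bond c/2=3/100: DF=(1005309/1000000 − 3/100·(0.964700+0.949600+0.904700+0.872800))/(1+3/100) = 1737/2000 ≈ 0.868500
step 6 [3y] zero: DF = P = 2099/2500 ≈ 0.839600
step 7 [3.5y] zero: DF = P = 327/400 ≈ 0.817500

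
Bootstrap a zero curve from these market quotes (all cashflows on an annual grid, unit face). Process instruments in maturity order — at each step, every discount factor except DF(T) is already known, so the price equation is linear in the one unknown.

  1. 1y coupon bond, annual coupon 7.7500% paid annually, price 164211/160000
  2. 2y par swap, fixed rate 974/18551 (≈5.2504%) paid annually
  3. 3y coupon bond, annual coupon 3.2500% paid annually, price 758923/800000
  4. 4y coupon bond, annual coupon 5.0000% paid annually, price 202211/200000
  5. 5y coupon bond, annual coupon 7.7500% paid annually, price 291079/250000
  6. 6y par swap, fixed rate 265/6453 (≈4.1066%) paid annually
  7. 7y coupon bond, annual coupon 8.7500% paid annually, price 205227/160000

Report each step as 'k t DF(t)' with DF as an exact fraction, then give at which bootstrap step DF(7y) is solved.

step 1 [1y] bond c/1=31/400: DF=(164211/160000 − 31/400·(0))/(1+31/400) = 381/400 ≈ 0.952500
step 2 [2y] swap r/1=974/18551: DF=(1 − 974/18551·(0.952500))/(1+974/18551) = 4513/5000 ≈ 0.902600
step 3 [3y] bond c/1=13/400: DF=(758923/800000 − 13/400·(0.952500+0.902600))/(1+13/400) = 2151/2500 ≈ 0.860400
step 4 [4y] bond c/1=1/20: DF=(202211/200000 − 1/20·(0.952500+0.902600+0.860400))/(1+1/20) = 521/625 ≈ 0.833600
step 5 [5y] bond c/1=31/400: DF=(291079/250000 − 31/400·(0.952500+0.902600+0.860400+0.833600))/(1+31/400) = 8253/10000 ≈ 0.825300
step 6 [6y] swap r/1=265/6453: DF=(1 − 265/6453·(0.952500+0.902600+0.860400+0.833600+0.825300))/(1+265/6453) = 197/250 ≈ 0.788000
step 7 [7y] bond c/1=7/80: DF=(205227/160000 − 7/80·(0.952500+0.902600+0.860400+0.833600+0.825300+0.788000))/(1+7/80) = 7641/10000 ≈ 0.764100

1 1 381/400
2 2 4513/5000
3 3 2151/2500
4 4 521/625
5 5 8253/10000
6 6 197/250
7 7 7641/10000
DF(7y) is solved at step 7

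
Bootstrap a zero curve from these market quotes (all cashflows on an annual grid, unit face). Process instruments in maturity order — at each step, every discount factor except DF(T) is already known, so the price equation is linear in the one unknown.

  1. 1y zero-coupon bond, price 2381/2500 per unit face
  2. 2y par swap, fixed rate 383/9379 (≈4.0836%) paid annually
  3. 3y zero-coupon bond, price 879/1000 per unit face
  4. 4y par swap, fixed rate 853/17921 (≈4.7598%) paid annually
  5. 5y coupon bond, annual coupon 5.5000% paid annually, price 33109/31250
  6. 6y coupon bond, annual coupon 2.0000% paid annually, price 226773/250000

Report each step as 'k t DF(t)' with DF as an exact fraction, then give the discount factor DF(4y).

step 1 [1y] zero: DF = P = 2381/2500 ≈ 0.952400
step 2 [2y] swap r/1=383/9379: DF=(1 − 383/9379·(0.952400))/(1+383/9379) = 4617/5000 ≈ 0.923400
step 3 [3y] zero: DF = P = 879/1000 ≈ 0.879000
step 4 [4y] swap r/1=853/17921: DF=(1 − 853/17921·(0.952400+0.923400+0.879000))/(1+853/17921) = 4147/5000 ≈ 0.829400
step 5 [5y] bond c/1=11/200: DF=(33109/31250 − 11/200·(0.952400+0.923400+0.879000+0.829400))/(1+11/200) = 4087/5000 ≈ 0.817400
step 6 [6y] bond c/1=1/50: DF=(226773/250000 − 1/50·(0.952400+0.923400+0.879000+0.829400+0.817400))/(1+1/50) = 803/1000 ≈ 0.803000

1 1 2381/2500
2 2 4617/5000
3 3 879/1000
4 4 4147/5000
5 5 4087/5000
6 6 803/1000
DF(4y) = 4147/5000 ≈ 0.829400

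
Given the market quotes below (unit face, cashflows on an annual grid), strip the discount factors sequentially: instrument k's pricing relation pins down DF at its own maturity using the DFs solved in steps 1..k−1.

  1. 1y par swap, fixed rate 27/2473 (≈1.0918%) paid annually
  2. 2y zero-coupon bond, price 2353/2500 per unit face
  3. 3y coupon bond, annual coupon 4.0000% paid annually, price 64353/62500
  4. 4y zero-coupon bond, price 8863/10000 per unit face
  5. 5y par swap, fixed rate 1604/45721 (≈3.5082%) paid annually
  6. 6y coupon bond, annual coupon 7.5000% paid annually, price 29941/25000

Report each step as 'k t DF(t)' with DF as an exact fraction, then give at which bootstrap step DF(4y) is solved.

1 1 2473/2500
2 2 2353/2500
3 3 4579/5000
4 4 8863/10000
5 5 2099/2500
6 6 7951/10000
DF(4y) is solved at step 4

step 1 [1y] swap r/1=27/2473: DF=(1 − 27/2473·(0))/(1+27/2473) = 2473/2500 ≈ 0.989200
step 2 [2y] zero: DF = P = 2353/2500 ≈ 0.941200
step 3 [3y] bond c/1=1/25: DF=(64353/62500 − 1/25·(0.989200+0.941200))/(1+1/25) = 4579/5000 ≈ 0.915800
step 4 [4y] zero: DF = P = 8863/10000 ≈ 0.886300
step 5 [5y] swap r/1=1604/45721: DF=(1 − 1604/45721·(0.989200+0.941200+0.915800+0.886300))/(1+1604/45721) = 2099/2500 ≈ 0.839600
step 6 [6y] bond c/1=3/40: DF=(29941/25000 − 3/40·(0.989200+0.941200+0.915800+0.886300+0.839600))/(1+3/40) = 7951/10000 ≈ 0.795100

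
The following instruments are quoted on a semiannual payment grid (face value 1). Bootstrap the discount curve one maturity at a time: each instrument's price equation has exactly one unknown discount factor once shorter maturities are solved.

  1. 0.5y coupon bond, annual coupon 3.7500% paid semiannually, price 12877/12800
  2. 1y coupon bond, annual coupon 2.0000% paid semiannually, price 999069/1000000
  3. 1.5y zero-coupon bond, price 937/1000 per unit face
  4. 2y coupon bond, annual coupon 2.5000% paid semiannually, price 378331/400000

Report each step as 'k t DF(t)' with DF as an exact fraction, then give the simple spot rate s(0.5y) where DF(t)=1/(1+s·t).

step 1 [0.5y] bond c/2=3/160: DF=(12877/12800 − 3/160·(0))/(1+3/160) = 79/80 ≈ 0.987500
step 2 [1y] bond c/2=1/100: DF=(999069/1000000 − 1/100·(0.987500))/(1+1/100) = 4897/5000 ≈ 0.979400
step 3 [1.5y] zero: DF = P = 937/1000 ≈ 0.937000
step 4 [2y] bond c/2=1/80: DF=(378331/400000 − 1/80·(0.987500+0.979400+0.937000))/(1+1/80) = 8983/10000 ≈ 0.898300

1 1/2 79/80
2 1 4897/5000
3 3/2 937/1000
4 2 8983/10000
s(0.5y) = (1/(79/80) − 1)/(1/2) = 2/79 ≈ 2.5316%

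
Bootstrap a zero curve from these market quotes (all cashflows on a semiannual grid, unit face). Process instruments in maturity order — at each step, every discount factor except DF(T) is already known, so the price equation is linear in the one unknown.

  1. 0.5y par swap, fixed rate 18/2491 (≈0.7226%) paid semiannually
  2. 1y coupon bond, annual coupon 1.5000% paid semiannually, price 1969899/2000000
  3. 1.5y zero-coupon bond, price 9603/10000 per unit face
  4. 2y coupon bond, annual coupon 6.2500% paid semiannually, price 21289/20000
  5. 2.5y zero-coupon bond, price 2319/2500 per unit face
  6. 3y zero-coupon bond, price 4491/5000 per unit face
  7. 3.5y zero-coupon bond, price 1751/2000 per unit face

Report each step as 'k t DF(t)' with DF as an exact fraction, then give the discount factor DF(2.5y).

step 1 [0.5y] swap r/2=9/2491: DF=(1 − 9/2491·(0))/(1+9/2491) = 2491/2500 ≈ 0.996400
step 2 [1y] bond c/2=3/400: DF=(1969899/2000000 − 3/400·(0.996400))/(1+3/400) = 4851/5000 ≈ 0.970200
step 3 [1.5y] zero: DF = P = 9603/10000 ≈ 0.960300
step 4 [2y] bond c/2=1/32: DF=(21289/20000 − 1/32·(0.996400+0.970200+0.960300))/(1+1/32) = 1887/2000 ≈ 0.943500
step 5 [2.5y] zero: DF = P = 2319/2500 ≈ 0.927600
step 6 [3y] zero: DF = P = 4491/5000 ≈ 0.898200
step 7 [3.5y] zero: DF = P = 1751/2000 ≈ 0.875500

1 1/2 2491/2500
2 1 4851/5000
3 3/2 9603/10000
4 2 1887/2000
5 5/2 2319/2500
6 3 4491/5000
7 7/2 1751/2000
DF(2.5y) = 2319/2500 ≈ 0.927600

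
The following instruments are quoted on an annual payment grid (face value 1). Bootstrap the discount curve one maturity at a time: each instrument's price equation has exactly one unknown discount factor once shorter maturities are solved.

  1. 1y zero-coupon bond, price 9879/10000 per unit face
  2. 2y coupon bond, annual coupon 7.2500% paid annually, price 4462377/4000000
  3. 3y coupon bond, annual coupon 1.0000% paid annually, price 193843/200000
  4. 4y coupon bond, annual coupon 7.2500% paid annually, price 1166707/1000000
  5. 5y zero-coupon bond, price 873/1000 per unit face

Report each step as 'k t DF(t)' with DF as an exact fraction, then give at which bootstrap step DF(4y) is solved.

1 1 9879/10000
2 2 4867/5000
3 3 4701/5000
4 4 8917/10000
5 5 873/1000
DF(4y) is solved at step 4

step 1 [1y] zero: DF = P = 9879/10000 ≈ 0.987900
step 2 [2y] bond c/1=29/400: DF=(4462377/4000000 − 29/400·(0.987900))/(1+29/400) = 4867/5000 ≈ 0.973400
step 3 [3y] bond c/1=1/100: DF=(193843/200000 − 1/100·(0.987900+0.973400))/(1+1/100) = 4701/5000 ≈ 0.940200
step 4 [4y] bond c/1=29/400: DF=(1166707/1000000 − 29/400·(0.987900+0.973400+0.940200))/(1+29/400) = 8917/10000 ≈ 0.891700
step 5 [5y] zero: DF = P = 873/1000 ≈ 0.873000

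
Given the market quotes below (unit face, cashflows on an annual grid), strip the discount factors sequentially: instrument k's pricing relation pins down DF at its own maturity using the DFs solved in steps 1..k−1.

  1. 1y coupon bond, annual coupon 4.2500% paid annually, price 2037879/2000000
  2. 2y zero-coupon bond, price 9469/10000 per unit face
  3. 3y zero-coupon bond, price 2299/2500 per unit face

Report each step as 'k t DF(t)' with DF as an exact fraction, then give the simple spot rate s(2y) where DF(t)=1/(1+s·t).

step 1 [1y] bond c/1=17/400: DF=(2037879/2000000 − 17/400·(0))/(1+17/400) = 4887/5000 ≈ 0.977400
step 2 [2y] zero: DF = P = 9469/10000 ≈ 0.946900
step 3 [3y] zero: DF = P = 2299/2500 ≈ 0.919600

1 1 4887/5000
2 2 9469/10000
3 3 2299/2500
s(2y) = (1/(9469/10000) − 1)/(2) = 531/18938 ≈ 2.8039%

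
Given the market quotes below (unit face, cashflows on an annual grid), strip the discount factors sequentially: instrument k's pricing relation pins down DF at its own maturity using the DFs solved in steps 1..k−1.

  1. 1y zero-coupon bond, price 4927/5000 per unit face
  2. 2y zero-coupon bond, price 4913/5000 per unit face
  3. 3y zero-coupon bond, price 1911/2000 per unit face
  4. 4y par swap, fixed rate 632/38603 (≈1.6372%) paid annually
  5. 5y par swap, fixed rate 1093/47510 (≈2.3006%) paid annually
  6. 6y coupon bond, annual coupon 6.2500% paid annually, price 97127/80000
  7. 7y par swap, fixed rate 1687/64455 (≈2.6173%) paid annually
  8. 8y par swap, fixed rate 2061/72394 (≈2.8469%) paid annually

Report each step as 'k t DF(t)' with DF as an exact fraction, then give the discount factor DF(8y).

step 1 [1y] zero: DF = P = 4927/5000 ≈ 0.985400
step 2 [2y] zero: DF = P = 4913/5000 ≈ 0.982600
step 3 [3y] zero: DF = P = 1911/2000 ≈ 0.955500
step 4 [4y] swap r/1=632/38603: DF=(1 − 632/38603·(0.985400+0.982600+0.955500))/(1+632/38603) = 1171/1250 ≈ 0.936800
step 5 [5y] swap r/1=1093/47510: DF=(1 − 1093/47510·(0.985400+0.982600+0.955500+0.936800))/(1+1093/47510) = 8907/10000 ≈ 0.890700
step 6 [6y] bond c/1=1/16: DF=(97127/80000 − 1/16·(0.985400+0.982600+0.955500+0.936800+0.890700))/(1+1/16) = 1079/1250 ≈ 0.863200
step 7 [7y] swap r/1=1687/64455: DF=(1 − 1687/64455·(0.985400+0.982600+0.955500+0.936800+0.890700+0.863200))/(1+1687/64455) = 8313/10000 ≈ 0.831300
step 8 [8y] swap r/1=2061/72394: DF=(1 − 2061/72394·(0.985400+0.982600+0.955500+0.936800+0.890700+0.863200+0.831300))/(1+2061/72394) = 7939/10000 ≈ 0.793900

1 1 4927/5000
2 2 4913/5000
3 3 1911/2000
4 4 1171/1250
5 5 8907/10000
6 6 1079/1250
7 7 8313/10000
8 8 7939/10000
DF(8y) = 7939/10000 ≈ 0.793900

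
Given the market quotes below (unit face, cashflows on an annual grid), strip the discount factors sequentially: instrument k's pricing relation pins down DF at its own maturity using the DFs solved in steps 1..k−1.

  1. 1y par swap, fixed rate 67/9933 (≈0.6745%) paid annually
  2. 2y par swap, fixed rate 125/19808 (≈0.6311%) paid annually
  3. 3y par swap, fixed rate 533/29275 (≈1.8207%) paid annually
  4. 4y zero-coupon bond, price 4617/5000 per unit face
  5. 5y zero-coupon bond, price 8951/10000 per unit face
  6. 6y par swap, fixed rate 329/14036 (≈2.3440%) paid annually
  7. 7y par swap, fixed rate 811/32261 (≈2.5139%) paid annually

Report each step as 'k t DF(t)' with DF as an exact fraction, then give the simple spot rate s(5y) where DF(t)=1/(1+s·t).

1 1 9933/10000
2 2 79/80
3 3 9467/10000
4 4 4617/5000
5 5 8951/10000
6 6 2171/2500
7 7 4189/5000
s(5y) = (1/(8951/10000) − 1)/(5) = 1049/44755 ≈ 2.3439%

step 1 [1y] swap r/1=67/9933: DF=(1 − 67/9933·(0))/(1+67/9933) = 9933/10000 ≈ 0.993300
step 2 [2y] swap r/1=125/19808: DF=(1 − 125/19808·(0.993300))/(1+125/19808) = 79/80 ≈ 0.987500
step 3 [3y] swap r/1=533/29275: DF=(1 − 533/29275·(0.993300+0.987500))/(1+533/29275) = 9467/10000 ≈ 0.946700
step 4 [4y] zero: DF = P = 4617/5000 ≈ 0.923400
step 5 [5y] zero: DF = P = 8951/10000 ≈ 0.895100
step 6 [6y] swap r/1=329/14036: DF=(1 − 329/14036·(0.993300+0.987500+0.946700+0.923400+0.895100))/(1+329/14036) = 2171/2500 ≈ 0.868400
step 7 [7y] swap r/1=811/32261: DF=(1 − 811/32261·(0.993300+0.987500+0.946700+0.923400+0.895100+0.868400))/(1+811/32261) = 4189/5000 ≈ 0.837800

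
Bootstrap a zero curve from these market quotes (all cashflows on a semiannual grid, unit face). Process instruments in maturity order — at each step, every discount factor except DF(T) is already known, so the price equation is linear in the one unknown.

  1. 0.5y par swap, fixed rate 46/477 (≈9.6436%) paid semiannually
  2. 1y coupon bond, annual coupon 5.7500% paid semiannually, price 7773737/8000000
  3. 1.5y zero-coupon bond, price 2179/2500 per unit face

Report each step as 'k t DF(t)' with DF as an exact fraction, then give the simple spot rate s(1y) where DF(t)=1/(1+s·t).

1 1/2 477/500
2 1 9179/10000
3 3/2 2179/2500
s(1y) = (1/(9179/10000) − 1)/(1) = 821/9179 ≈ 8.9443%

step 1 [0.5y] swap r/2=23/477: DF=(1 − 23/477·(0))/(1+23/477) = 477/500 ≈ 0.954000
step 2 [1y] bond c/2=23/800: DF=(7773737/8000000 − 23/800·(0.954000))/(1+23/800) = 9179/10000 ≈ 0.917900
step 3 [1.5y] zero: DF = P = 2179/2500 ≈ 0.871600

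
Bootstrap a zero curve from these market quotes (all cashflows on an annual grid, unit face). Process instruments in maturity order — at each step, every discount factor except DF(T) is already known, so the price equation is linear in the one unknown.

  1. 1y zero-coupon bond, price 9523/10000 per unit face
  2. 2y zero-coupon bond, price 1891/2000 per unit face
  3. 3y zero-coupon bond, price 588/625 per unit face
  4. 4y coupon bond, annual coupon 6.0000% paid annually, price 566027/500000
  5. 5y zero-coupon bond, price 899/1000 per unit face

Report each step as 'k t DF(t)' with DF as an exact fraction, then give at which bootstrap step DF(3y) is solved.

1 1 9523/10000
2 2 1891/2000
3 3 588/625
4 4 9073/10000
5 5 899/1000
DF(3y) is solved at step 3

step 1 [1y] zero: DF = P = 9523/10000 ≈ 0.952300
step 2 [2y] zero: DF = P = 1891/2000 ≈ 0.945500
step 3 [3y] zero: DF = P = 588/625 ≈ 0.940800
step 4 [4y] bond c/1=3/50: DF=(566027/500000 − 3/50·(0.952300+0.945500+0.940800))/(1+3/50) = 9073/10000 ≈ 0.907300
step 5 [5y] zero: DF = P = 899/1000 ≈ 0.899000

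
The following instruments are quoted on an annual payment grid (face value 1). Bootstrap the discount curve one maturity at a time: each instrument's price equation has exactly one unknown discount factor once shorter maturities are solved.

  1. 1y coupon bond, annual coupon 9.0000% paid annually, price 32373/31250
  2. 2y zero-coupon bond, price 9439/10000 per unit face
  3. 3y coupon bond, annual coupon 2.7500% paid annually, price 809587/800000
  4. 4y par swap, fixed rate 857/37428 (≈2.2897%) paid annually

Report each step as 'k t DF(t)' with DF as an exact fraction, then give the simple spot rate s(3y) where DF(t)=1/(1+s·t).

step 1 [1y] bond c/1=9/100: DF=(32373/31250 − 9/100·(0))/(1+9/100) = 594/625 ≈ 0.950400
step 2 [2y] zero: DF = P = 9439/10000 ≈ 0.943900
step 3 [3y] bond c/1=11/400: DF=(809587/800000 − 11/400·(0.950400+0.943900))/(1+11/400) = 4671/5000 ≈ 0.934200
step 4 [4y] swap r/1=857/37428: DF=(1 − 857/37428·(0.950400+0.943900+0.934200))/(1+857/37428) = 9143/10000 ≈ 0.914300

1 1 594/625
2 2 9439/10000
3 3 4671/5000
4 4 9143/10000
s(3y) = (1/(4671/5000) − 1)/(3) = 329/14013 ≈ 2.3478%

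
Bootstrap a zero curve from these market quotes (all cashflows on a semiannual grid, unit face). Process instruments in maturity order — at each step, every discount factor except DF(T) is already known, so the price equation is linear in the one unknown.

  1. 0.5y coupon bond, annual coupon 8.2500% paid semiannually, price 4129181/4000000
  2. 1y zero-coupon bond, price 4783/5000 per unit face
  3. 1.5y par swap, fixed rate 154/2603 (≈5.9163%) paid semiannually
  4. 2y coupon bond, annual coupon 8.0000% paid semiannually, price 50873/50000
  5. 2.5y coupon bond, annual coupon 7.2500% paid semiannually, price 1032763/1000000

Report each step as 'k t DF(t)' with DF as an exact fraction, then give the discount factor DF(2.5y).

step 1 [0.5y] bond c/2=33/800: DF=(4129181/4000000 − 33/800·(0))/(1+33/800) = 4957/5000 ≈ 0.991400
step 2 [1y] zero: DF = P = 4783/5000 ≈ 0.956600
step 3 [1.5y] swap r/2=77/2603: DF=(1 − 77/2603·(0.991400+0.956600))/(1+77/2603) = 9153/10000 ≈ 0.915300
step 4 [2y] bond c/2=1/25: DF=(50873/50000 − 1/25·(0.991400+0.956600+0.915300))/(1+1/25) = 4341/5000 ≈ 0.868200
step 5 [2.5y] bond c/2=29/800: DF=(1032763/1000000 − 29/800·(0.991400+0.956600+0.915300+0.868200))/(1+29/800) = 8661/10000 ≈ 0.866100

1 1/2 4957/5000
2 1 4783/5000
3 3/2 9153/10000
4 2 4341/5000
5 5/2 8661/10000
DF(2.5y) = 8661/10000 ≈ 0.866100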